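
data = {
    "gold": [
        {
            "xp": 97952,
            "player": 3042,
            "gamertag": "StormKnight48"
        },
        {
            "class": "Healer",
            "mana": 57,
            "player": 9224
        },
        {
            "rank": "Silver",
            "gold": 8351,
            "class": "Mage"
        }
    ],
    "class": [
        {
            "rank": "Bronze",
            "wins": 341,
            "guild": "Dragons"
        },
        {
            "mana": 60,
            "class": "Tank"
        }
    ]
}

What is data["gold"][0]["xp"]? 97952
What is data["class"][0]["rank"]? "Bronze"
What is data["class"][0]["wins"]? 341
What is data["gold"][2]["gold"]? 8351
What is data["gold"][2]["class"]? "Mage"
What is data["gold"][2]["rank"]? "Silver"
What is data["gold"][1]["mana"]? 57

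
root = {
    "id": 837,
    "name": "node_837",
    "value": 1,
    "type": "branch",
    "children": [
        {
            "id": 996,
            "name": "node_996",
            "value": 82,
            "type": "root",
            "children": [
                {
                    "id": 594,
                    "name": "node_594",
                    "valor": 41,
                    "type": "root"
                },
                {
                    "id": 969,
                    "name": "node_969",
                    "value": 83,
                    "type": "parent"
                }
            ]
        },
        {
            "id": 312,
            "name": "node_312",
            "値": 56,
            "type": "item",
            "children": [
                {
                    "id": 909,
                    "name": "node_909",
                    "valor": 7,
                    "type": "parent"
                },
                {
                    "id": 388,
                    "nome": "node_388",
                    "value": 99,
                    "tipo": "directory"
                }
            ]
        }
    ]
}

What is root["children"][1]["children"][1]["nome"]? "node_388"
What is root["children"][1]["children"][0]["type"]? "parent"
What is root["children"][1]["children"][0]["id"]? 909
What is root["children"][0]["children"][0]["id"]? 594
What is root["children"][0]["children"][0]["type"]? "root"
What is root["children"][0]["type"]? "root"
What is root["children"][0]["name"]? "node_996"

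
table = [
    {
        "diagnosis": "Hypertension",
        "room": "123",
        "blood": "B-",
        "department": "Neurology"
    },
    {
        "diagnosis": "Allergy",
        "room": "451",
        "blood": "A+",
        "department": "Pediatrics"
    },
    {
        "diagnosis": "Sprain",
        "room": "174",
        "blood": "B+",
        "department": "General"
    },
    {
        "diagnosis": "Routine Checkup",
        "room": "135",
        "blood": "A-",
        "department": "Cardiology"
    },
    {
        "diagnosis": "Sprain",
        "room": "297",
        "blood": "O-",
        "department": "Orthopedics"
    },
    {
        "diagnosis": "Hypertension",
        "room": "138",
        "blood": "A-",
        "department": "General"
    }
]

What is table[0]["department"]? "Neurology"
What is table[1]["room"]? "451"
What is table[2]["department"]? "General"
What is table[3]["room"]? "135"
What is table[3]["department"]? "Cardiology"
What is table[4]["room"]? "297"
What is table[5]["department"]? "General"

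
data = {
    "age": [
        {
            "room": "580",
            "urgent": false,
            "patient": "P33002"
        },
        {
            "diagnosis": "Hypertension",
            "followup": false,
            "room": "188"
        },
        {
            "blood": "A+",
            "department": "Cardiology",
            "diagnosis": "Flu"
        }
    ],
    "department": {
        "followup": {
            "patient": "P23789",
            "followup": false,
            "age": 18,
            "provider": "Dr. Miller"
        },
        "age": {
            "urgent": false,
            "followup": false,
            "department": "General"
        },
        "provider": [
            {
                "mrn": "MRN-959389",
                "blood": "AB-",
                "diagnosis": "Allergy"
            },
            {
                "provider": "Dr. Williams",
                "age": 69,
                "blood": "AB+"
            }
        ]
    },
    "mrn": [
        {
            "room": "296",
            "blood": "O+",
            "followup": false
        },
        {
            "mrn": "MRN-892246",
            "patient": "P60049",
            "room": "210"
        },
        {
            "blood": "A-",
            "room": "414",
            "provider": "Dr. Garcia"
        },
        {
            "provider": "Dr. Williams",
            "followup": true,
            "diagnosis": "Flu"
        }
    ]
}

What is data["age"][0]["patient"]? "P33002"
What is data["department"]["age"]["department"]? "General"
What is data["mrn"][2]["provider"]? "Dr. Garcia"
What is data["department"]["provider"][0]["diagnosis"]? "Allergy"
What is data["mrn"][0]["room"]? "296"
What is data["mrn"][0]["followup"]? False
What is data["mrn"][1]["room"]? "210"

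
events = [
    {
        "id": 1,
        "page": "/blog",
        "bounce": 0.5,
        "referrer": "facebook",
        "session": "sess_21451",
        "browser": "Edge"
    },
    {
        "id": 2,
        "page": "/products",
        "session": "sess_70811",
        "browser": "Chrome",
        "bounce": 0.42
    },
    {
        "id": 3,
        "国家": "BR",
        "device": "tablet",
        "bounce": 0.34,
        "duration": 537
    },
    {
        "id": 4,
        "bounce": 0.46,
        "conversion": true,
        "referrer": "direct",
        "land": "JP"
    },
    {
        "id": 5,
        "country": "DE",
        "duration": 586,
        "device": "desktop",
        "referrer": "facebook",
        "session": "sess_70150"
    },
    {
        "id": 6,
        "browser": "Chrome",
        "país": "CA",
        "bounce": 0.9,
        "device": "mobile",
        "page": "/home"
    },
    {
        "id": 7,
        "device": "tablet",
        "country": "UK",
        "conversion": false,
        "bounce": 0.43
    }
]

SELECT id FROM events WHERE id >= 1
[1, 2, 3, 4, 5, 6, 7]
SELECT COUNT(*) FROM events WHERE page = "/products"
1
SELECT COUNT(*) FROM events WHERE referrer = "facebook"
2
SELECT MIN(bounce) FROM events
0.34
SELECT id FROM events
[1, 2, 3, 4, 5, 6, 7]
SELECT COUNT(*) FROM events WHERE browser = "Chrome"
2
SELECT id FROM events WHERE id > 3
[4, 5, 6, 7]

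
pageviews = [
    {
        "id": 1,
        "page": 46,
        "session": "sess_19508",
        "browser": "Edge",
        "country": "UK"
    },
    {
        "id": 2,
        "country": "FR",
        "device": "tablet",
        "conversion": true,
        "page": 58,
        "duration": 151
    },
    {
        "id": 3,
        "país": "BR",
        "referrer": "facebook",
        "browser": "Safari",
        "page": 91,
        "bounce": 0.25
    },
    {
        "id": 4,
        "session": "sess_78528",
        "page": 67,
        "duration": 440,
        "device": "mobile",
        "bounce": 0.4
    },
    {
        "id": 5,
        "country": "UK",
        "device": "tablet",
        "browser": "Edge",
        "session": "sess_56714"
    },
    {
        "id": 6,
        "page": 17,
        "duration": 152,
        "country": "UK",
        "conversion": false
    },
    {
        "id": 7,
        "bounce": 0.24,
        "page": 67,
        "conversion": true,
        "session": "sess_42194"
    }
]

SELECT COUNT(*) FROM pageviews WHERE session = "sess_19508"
1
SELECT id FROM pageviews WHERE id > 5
[6, 7]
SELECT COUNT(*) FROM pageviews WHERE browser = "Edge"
2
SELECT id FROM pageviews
[1, 2, 3, 4, 5, 6, 7]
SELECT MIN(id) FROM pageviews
1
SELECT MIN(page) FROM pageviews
17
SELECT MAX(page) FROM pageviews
91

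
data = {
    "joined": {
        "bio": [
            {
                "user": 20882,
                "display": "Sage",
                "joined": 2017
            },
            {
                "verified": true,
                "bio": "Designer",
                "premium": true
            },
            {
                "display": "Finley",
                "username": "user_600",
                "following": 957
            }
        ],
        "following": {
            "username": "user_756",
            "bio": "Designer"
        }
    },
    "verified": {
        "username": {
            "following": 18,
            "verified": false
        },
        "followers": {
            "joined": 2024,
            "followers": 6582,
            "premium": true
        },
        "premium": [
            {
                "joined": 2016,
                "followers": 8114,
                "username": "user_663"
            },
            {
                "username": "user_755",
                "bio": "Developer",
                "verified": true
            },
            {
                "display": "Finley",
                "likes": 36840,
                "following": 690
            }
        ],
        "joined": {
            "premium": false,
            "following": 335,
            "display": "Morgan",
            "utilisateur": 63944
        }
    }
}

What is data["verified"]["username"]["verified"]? False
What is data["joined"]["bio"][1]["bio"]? "Designer"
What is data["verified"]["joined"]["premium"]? False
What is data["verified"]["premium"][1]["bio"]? "Developer"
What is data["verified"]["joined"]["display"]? "Morgan"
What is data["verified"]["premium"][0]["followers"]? 8114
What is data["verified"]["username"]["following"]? 18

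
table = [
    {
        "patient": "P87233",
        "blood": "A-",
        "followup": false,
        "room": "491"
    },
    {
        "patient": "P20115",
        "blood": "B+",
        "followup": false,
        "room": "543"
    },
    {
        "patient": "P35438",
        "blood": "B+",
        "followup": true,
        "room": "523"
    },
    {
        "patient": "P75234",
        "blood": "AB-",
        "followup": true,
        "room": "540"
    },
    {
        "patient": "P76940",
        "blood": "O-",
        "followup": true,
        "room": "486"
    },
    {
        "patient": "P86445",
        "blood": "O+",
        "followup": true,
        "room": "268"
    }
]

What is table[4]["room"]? "486"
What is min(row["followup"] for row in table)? False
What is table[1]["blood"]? "B+"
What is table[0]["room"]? "491"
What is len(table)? 6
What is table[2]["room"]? "523"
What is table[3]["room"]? "540"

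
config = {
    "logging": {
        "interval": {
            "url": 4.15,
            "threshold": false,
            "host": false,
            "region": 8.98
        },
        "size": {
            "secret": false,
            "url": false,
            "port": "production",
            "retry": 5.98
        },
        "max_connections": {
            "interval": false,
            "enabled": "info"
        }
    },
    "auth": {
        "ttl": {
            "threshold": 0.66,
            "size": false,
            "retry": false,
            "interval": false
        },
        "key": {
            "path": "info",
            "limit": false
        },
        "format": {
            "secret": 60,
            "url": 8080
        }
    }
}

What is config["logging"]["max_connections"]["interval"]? False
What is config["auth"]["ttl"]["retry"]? False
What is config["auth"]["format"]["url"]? 8080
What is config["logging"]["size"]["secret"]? False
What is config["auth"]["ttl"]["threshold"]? 0.66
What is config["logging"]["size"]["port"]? "production"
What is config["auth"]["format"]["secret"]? 60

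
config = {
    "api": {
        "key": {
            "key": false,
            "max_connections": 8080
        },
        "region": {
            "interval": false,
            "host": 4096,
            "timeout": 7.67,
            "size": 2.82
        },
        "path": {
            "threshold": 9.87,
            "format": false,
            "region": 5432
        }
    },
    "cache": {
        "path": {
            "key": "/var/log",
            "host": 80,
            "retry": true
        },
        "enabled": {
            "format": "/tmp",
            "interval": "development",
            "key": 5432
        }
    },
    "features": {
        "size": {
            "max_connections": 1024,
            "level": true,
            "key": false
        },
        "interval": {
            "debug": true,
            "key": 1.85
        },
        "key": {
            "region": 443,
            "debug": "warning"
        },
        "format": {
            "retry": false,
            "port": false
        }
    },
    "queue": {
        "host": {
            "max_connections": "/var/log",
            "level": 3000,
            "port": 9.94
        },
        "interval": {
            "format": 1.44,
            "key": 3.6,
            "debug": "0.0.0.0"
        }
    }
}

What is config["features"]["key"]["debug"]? "warning"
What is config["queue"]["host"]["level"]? 3000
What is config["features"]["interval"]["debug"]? True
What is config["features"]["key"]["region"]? 443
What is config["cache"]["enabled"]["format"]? "/tmp"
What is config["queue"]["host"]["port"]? 9.94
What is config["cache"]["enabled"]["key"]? 5432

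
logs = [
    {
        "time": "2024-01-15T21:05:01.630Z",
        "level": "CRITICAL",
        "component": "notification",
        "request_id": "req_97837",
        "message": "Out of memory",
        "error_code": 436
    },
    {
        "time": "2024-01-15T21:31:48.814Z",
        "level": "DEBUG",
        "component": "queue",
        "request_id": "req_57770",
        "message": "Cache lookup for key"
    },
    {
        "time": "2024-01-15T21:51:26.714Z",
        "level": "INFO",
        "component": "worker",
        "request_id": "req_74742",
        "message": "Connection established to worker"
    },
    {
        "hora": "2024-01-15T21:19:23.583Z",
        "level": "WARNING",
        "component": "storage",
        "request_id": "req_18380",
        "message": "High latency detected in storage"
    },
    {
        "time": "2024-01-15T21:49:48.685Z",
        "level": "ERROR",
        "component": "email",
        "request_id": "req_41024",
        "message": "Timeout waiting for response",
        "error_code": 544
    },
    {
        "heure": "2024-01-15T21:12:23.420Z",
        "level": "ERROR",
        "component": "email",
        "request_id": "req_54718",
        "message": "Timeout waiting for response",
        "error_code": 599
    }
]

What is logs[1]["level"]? "DEBUG"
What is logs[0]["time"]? "2024-01-15T21:05:01.630Z"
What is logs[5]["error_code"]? 599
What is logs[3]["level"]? "WARNING"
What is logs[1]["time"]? "2024-01-15T21:31:48.814Z"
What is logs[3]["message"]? "High latency detected in storage"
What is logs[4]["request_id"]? "req_41024"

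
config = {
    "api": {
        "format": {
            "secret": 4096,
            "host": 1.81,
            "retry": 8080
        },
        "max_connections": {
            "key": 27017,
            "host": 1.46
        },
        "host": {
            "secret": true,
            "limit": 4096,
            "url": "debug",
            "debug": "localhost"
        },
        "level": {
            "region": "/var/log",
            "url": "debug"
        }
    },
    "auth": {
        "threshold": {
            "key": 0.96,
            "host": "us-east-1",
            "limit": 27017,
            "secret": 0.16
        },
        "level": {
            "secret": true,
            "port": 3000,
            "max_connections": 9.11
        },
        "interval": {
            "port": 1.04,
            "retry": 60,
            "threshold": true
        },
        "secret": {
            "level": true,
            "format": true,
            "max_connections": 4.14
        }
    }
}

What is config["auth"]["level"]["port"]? 3000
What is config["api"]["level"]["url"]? "debug"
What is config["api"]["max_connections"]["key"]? 27017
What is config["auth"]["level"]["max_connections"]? 9.11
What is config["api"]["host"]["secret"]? True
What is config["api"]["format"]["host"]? 1.81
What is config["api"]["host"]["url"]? "debug"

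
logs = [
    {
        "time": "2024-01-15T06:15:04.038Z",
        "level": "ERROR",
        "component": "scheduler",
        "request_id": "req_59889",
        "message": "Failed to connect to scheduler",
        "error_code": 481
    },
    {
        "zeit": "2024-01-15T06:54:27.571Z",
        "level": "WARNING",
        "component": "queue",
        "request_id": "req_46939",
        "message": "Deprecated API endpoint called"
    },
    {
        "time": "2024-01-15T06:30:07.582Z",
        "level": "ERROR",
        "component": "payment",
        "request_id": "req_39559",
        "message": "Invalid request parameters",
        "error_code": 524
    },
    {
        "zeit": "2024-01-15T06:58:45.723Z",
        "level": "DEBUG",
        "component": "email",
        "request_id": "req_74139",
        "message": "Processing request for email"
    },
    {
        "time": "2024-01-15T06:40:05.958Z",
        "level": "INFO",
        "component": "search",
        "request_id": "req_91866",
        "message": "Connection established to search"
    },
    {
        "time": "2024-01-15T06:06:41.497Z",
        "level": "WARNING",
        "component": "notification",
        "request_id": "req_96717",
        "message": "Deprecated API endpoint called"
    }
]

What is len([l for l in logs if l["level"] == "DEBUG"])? 1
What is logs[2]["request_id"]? "req_39559"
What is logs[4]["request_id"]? "req_91866"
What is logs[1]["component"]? "queue"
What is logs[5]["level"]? "WARNING"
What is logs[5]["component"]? "notification"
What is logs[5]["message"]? "Deprecated API endpoint called"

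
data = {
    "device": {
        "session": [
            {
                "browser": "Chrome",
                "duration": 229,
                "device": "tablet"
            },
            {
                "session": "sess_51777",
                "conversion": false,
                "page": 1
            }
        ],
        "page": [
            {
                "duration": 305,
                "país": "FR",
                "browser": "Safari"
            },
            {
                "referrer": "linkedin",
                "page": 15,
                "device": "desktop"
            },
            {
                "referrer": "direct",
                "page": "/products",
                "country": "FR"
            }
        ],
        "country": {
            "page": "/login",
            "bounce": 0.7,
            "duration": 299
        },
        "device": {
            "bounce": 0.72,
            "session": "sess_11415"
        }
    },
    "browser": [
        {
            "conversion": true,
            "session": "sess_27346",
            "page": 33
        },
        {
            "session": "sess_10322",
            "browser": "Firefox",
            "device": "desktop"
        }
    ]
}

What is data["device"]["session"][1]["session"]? "sess_51777"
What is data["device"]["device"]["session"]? "sess_11415"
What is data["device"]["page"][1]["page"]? 15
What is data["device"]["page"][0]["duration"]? 305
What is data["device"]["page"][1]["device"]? "desktop"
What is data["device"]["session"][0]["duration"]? 229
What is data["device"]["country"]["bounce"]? 0.7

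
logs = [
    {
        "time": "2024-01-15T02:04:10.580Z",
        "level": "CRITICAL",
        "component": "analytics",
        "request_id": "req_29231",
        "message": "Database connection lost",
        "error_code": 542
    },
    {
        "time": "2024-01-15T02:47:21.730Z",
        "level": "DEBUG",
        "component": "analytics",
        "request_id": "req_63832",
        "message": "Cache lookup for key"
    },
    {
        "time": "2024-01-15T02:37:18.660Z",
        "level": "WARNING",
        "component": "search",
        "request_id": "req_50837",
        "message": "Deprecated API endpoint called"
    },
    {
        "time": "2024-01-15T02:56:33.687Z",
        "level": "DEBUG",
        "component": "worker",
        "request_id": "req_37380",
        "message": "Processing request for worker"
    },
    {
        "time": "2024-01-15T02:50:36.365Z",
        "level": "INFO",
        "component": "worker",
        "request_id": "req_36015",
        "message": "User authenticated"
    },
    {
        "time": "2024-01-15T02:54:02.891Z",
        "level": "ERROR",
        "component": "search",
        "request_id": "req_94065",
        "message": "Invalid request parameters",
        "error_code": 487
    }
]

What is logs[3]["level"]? "DEBUG"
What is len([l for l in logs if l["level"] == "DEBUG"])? 2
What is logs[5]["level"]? "ERROR"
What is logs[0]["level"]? "CRITICAL"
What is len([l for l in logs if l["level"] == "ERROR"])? 1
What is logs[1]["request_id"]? "req_63832"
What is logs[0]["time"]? "2024-01-15T02:04:10.580Z"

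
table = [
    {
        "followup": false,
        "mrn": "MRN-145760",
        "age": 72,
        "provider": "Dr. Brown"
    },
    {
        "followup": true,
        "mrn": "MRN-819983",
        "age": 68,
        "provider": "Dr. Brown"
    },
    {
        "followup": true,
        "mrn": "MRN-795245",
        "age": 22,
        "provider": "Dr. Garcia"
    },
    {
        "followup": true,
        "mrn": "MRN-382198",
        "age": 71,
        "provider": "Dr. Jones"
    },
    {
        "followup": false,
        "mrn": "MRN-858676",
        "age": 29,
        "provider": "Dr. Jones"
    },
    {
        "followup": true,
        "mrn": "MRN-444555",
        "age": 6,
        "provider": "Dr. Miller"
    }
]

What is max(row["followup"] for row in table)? True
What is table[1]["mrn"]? "MRN-819983"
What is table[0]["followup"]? False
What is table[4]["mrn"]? "MRN-858676"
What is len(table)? 6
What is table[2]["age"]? 22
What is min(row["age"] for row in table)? 6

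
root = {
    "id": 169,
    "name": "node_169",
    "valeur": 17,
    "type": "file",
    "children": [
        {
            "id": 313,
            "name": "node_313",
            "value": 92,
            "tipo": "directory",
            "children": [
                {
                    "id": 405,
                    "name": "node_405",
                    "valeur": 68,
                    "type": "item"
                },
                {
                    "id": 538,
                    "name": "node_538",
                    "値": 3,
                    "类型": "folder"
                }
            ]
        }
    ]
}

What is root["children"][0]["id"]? 313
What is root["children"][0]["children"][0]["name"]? "node_405"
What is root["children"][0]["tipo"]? "directory"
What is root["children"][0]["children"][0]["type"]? "item"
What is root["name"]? "node_169"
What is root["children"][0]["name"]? "node_313"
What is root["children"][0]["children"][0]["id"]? 405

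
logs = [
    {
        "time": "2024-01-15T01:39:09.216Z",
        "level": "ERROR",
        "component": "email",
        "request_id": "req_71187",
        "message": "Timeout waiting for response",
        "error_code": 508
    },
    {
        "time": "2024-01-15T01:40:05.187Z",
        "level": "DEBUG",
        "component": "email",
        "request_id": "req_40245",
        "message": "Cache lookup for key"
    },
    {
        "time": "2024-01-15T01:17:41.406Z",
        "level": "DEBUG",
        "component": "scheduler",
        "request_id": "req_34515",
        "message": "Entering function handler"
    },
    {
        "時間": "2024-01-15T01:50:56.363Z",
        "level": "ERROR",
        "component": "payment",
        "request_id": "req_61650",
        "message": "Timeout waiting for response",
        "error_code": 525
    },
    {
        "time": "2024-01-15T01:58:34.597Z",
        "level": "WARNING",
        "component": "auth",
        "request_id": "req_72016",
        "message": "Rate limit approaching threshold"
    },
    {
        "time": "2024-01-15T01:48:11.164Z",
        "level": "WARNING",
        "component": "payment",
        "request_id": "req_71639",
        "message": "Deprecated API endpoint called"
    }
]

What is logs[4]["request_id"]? "req_72016"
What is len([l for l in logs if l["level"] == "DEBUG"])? 2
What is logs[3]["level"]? "ERROR"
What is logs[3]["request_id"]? "req_61650"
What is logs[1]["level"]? "DEBUG"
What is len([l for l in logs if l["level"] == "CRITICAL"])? 0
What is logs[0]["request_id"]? "req_71187"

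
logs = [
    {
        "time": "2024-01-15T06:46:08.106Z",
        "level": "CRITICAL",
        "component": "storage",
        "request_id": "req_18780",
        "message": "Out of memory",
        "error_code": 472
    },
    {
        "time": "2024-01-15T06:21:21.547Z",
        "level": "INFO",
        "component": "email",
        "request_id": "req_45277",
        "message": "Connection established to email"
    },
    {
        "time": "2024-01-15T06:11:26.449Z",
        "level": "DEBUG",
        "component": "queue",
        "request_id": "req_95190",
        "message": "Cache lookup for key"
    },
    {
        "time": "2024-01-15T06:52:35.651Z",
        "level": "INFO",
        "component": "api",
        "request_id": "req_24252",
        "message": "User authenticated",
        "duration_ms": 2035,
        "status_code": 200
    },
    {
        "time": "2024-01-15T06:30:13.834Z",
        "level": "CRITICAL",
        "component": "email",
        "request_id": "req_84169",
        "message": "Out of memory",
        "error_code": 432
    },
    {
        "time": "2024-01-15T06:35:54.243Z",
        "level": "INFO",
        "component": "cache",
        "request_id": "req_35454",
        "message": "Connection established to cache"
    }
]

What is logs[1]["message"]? "Connection established to email"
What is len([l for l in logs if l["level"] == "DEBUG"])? 1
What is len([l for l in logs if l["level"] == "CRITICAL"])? 2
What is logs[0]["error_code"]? 472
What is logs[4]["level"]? "CRITICAL"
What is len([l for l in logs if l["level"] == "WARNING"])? 0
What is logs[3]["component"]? "api"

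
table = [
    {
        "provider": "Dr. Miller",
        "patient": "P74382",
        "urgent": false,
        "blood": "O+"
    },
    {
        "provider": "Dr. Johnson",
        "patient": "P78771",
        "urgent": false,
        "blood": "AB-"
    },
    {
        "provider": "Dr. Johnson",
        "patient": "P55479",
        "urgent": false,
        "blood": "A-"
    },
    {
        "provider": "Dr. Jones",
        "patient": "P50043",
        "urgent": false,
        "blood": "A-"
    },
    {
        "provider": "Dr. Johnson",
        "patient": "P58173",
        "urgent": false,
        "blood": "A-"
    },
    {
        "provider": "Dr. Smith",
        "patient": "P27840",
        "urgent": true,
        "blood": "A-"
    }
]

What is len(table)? 6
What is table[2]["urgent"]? False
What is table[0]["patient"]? "P74382"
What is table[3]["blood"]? "A-"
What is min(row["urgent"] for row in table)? False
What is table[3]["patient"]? "P50043"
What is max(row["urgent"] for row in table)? True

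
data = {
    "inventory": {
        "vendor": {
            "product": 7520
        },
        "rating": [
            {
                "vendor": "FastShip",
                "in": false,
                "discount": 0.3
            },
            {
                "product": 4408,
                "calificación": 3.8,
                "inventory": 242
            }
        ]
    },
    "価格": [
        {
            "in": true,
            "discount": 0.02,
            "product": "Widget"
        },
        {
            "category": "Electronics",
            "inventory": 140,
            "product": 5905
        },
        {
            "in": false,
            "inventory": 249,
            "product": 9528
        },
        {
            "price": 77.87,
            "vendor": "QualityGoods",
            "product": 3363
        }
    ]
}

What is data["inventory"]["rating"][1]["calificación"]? 3.8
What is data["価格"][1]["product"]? 5905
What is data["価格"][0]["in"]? True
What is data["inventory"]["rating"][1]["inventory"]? 242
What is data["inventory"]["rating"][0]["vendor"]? "FastShip"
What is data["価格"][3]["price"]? 77.87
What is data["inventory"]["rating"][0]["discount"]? 0.3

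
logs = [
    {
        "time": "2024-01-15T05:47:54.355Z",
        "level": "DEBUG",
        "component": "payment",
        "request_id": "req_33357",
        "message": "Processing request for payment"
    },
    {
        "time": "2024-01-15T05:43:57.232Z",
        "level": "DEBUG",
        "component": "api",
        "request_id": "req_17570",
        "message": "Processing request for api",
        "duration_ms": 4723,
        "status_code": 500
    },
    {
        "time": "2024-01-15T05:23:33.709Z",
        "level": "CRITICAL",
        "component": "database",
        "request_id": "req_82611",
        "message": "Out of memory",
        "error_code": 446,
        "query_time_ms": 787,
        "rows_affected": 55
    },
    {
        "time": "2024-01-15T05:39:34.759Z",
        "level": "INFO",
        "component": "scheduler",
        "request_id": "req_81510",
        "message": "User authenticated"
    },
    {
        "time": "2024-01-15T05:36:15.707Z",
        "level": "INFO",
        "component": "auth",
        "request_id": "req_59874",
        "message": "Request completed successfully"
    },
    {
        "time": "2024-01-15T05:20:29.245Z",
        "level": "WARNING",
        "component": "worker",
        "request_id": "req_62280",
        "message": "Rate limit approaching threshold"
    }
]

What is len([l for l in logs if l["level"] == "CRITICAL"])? 1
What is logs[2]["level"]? "CRITICAL"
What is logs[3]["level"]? "INFO"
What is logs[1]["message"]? "Processing request for api"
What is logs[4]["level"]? "INFO"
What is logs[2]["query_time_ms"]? 787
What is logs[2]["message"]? "Out of memory"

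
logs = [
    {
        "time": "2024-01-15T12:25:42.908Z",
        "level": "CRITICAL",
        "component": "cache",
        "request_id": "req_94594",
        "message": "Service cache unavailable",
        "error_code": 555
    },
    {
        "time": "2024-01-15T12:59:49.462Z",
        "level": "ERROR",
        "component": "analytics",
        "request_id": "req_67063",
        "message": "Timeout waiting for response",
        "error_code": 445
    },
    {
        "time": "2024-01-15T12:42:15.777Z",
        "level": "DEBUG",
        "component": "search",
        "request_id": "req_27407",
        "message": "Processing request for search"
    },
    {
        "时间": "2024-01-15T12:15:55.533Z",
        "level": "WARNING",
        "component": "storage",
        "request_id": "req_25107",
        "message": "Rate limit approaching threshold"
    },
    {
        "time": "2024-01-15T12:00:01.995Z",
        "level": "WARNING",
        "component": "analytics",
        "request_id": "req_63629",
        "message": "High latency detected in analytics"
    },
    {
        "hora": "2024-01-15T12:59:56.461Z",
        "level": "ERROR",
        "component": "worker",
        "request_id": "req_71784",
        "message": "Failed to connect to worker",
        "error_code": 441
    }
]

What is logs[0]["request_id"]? "req_94594"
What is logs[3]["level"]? "WARNING"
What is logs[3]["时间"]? "2024-01-15T12:15:55.533Z"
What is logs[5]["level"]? "ERROR"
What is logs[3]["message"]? "Rate limit approaching threshold"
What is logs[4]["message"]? "High latency detected in analytics"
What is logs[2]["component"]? "search"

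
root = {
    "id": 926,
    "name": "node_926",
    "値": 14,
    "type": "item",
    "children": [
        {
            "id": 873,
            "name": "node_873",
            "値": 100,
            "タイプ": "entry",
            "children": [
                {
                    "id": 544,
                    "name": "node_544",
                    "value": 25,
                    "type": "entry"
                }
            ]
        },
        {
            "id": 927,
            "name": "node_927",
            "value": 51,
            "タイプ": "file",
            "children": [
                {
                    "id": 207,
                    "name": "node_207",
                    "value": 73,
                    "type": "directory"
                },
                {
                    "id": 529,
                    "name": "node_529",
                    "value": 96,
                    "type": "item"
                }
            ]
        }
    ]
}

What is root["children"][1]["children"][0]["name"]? "node_207"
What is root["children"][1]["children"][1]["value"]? 96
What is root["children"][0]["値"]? 100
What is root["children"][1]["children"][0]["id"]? 207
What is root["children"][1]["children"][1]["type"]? "item"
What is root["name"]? "node_926"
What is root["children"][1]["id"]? 927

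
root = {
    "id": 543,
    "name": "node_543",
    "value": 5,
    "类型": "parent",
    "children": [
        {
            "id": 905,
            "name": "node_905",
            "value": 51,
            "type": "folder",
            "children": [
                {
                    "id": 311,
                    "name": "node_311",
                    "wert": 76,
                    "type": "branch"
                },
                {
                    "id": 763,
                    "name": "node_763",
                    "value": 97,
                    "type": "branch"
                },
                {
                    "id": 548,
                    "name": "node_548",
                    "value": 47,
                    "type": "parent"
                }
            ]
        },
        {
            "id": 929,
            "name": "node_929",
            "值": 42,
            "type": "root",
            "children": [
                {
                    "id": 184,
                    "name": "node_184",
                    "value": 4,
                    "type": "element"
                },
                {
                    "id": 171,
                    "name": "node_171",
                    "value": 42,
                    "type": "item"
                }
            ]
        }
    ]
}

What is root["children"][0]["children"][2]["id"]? 548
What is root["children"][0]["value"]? 51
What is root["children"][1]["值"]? 42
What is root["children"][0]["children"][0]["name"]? "node_311"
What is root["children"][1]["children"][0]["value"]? 4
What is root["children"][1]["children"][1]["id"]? 171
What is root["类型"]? "parent"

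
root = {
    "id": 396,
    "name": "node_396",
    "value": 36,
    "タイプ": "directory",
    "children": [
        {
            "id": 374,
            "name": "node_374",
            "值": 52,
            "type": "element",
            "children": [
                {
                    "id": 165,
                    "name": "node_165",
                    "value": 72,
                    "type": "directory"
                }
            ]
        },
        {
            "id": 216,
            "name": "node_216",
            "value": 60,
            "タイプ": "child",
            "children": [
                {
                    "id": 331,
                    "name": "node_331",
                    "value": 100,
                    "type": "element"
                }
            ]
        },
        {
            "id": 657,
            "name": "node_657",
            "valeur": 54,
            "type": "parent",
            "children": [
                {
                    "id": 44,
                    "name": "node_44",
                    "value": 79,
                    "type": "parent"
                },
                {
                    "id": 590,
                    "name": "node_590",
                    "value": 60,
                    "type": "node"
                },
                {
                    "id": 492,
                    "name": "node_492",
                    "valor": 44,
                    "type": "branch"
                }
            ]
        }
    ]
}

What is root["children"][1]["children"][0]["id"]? 331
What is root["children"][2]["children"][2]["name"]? "node_492"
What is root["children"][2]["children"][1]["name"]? "node_590"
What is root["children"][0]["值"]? 52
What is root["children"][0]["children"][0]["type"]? "directory"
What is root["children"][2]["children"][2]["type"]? "branch"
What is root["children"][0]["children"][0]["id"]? 165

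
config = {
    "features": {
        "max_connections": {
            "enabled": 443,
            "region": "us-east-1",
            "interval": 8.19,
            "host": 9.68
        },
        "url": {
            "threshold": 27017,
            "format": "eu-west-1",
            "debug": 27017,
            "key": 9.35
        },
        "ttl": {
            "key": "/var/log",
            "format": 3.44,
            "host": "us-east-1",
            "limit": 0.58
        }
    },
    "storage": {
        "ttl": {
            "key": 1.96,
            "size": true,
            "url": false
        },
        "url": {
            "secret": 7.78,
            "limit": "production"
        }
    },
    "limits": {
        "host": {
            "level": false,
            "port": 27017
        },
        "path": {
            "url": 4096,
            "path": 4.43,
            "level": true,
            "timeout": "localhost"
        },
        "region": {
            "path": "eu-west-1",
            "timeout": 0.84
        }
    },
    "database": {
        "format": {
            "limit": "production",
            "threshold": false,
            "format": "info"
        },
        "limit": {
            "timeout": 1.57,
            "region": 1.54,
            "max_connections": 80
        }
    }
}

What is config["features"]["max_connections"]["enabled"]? 443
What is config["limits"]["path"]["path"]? 4.43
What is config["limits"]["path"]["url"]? 4096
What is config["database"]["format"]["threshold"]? False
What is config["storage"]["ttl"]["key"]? 1.96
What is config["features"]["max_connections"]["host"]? 9.68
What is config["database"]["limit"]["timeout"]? 1.57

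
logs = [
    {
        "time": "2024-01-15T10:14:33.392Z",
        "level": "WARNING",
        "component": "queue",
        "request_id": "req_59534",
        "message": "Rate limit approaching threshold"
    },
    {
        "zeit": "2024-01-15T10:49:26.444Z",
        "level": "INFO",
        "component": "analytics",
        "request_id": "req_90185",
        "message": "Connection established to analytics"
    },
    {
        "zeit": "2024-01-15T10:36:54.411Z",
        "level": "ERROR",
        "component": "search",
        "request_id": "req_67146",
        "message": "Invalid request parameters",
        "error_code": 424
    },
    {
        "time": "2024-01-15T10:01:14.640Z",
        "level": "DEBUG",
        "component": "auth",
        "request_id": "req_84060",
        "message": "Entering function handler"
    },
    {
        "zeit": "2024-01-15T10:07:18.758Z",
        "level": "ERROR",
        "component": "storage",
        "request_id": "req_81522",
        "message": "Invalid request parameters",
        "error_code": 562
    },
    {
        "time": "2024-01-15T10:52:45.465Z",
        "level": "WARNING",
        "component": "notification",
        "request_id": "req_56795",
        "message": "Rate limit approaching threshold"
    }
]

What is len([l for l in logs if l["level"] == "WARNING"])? 2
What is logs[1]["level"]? "INFO"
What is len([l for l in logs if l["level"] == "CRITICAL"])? 0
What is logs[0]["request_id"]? "req_59534"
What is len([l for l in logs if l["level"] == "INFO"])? 1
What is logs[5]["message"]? "Rate limit approaching threshold"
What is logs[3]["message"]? "Entering function handler"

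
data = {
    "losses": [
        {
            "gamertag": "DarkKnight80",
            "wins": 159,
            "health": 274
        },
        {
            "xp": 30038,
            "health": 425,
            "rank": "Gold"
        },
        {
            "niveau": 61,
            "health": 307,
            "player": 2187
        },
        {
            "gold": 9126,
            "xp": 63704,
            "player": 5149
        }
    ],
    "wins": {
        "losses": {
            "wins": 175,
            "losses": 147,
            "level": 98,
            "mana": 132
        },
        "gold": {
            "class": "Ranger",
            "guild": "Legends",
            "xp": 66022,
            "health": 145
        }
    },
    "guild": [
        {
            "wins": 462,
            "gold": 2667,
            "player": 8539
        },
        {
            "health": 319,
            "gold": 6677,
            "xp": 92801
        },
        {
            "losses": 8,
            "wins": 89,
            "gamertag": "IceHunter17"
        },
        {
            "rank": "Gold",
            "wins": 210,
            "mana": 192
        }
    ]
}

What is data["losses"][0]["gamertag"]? "DarkKnight80"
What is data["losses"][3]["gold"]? 9126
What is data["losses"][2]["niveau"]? 61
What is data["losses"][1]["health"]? 425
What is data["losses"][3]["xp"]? 63704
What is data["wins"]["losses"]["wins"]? 175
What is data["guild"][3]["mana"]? 192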